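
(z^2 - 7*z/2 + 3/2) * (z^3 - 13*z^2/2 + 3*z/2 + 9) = z^5 - 10*z^4 + 103*z^3/4 - 6*z^2 - 117*z/4 + 27/2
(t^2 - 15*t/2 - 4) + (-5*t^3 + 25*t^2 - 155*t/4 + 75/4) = -5*t^3 + 26*t^2 - 185*t/4 + 59/4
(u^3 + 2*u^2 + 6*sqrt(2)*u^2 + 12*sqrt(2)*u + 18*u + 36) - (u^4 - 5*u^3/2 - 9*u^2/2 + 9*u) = -u^4 + 7*u^3/2 + 13*u^2/2 + 6*sqrt(2)*u^2 + 9*u + 12*sqrt(2)*u + 36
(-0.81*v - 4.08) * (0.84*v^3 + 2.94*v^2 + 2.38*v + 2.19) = -0.6804*v^4 - 5.8086*v^3 - 13.923*v^2 - 11.4843*v - 8.9352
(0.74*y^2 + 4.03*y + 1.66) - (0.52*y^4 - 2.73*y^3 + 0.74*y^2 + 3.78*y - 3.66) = -0.52*y^4 + 2.73*y^3 + 0.25*y + 5.32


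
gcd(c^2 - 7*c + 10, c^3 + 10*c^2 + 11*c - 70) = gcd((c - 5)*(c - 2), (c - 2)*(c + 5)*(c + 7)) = c - 2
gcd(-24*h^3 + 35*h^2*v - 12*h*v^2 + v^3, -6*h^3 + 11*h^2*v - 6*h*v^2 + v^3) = 3*h^2 - 4*h*v + v^2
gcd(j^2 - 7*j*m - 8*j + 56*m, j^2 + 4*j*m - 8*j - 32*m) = j - 8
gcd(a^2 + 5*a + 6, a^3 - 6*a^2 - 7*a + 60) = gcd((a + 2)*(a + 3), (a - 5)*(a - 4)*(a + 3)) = a + 3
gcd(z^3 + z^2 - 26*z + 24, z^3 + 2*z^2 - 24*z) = z^2 + 2*z - 24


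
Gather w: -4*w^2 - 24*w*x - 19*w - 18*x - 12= -4*w^2 + w*(-24*x - 19) - 18*x - 12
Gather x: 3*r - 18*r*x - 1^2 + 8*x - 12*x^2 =3*r - 12*x^2 + x*(8 - 18*r) - 1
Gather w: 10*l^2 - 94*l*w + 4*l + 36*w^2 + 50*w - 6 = 10*l^2 + 4*l + 36*w^2 + w*(50 - 94*l) - 6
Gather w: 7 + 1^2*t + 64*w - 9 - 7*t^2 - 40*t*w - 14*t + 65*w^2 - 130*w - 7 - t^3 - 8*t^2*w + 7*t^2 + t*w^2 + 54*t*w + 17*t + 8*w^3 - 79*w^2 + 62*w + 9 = -t^3 + 4*t + 8*w^3 + w^2*(t - 14) + w*(-8*t^2 + 14*t - 4)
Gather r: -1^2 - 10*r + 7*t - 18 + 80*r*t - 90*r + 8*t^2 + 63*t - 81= r*(80*t - 100) + 8*t^2 + 70*t - 100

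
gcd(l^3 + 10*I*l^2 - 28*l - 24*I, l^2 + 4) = l + 2*I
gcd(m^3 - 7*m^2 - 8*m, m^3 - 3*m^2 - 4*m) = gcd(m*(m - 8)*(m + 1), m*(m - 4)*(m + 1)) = m^2 + m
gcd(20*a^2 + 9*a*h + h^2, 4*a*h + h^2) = 4*a + h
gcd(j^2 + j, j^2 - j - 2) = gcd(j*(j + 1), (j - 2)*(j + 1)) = j + 1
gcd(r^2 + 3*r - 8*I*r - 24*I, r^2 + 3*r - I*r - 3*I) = r + 3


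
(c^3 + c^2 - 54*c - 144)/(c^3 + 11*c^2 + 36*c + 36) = (c - 8)/(c + 2)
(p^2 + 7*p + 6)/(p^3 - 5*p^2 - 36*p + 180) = (p + 1)/(p^2 - 11*p + 30)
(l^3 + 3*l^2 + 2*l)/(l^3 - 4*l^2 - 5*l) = (l + 2)/(l - 5)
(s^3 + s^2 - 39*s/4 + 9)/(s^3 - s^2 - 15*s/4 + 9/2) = (s + 4)/(s + 2)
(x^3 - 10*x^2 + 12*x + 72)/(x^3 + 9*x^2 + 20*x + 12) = (x^2 - 12*x + 36)/(x^2 + 7*x + 6)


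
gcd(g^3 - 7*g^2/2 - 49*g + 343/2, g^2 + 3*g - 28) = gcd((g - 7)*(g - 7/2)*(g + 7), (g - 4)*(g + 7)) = g + 7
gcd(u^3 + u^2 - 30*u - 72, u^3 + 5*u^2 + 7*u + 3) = u + 3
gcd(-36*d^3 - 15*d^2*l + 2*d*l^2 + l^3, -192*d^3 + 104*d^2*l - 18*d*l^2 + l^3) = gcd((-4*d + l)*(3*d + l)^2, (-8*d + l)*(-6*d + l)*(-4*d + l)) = 4*d - l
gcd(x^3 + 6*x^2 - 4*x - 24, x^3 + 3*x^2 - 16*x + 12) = x^2 + 4*x - 12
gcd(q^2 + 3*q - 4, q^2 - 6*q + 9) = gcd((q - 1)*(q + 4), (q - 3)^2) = 1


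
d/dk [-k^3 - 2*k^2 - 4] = k*(-3*k - 4)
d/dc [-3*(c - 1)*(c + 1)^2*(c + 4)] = -12*c^3 - 45*c^2 - 18*c + 15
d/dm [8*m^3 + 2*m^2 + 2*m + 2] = 24*m^2 + 4*m + 2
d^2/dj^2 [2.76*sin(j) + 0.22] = -2.76*sin(j)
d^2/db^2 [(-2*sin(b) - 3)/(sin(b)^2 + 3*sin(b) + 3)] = (2*sin(b)^4 + 6*sin(b)^3 - 13*sin(b)^2 - 45*sin(b) - 27)*sin(b)/(sin(b)^2 + 3*sin(b) + 3)^3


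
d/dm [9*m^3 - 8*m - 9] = 27*m^2 - 8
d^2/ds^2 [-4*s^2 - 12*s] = -8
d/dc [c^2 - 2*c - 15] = 2*c - 2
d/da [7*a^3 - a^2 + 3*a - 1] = 21*a^2 - 2*a + 3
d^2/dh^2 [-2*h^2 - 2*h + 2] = -4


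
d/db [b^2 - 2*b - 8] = 2*b - 2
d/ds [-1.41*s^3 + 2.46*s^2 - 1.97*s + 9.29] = -4.23*s^2 + 4.92*s - 1.97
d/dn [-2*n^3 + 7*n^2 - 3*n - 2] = -6*n^2 + 14*n - 3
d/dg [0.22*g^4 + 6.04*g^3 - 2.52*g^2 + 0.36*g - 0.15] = 0.88*g^3 + 18.12*g^2 - 5.04*g + 0.36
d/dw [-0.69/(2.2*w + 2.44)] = 1.518/(2.2*w + 2.44)^2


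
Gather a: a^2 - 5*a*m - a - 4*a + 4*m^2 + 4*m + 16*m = a^2 + a*(-5*m - 5) + 4*m^2 + 20*m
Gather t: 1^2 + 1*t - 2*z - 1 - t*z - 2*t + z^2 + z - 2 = t*(-z - 1) + z^2 - z - 2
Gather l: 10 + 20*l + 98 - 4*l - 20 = 16*l + 88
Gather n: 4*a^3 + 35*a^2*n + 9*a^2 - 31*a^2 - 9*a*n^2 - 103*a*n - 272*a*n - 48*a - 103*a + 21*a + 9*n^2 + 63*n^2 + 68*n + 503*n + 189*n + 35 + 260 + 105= 4*a^3 - 22*a^2 - 130*a + n^2*(72 - 9*a) + n*(35*a^2 - 375*a + 760) + 400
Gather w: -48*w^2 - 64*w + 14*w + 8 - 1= -48*w^2 - 50*w + 7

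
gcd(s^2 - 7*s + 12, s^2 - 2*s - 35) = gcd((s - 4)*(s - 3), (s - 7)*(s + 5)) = 1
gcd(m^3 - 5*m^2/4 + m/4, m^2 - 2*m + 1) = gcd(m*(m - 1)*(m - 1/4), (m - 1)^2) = m - 1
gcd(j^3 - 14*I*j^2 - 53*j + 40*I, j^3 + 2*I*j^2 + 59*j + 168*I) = j - 8*I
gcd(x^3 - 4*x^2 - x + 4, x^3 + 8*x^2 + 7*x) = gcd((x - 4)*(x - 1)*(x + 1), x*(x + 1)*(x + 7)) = x + 1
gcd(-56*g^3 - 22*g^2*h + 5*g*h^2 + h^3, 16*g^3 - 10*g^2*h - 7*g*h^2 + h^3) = 2*g + h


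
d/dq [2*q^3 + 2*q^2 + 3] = 2*q*(3*q + 2)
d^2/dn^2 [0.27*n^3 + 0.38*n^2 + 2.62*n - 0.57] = 1.62*n + 0.76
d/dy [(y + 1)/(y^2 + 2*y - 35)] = (y^2 + 2*y - 2*(y + 1)^2 - 35)/(y^2 + 2*y - 35)^2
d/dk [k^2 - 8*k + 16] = 2*k - 8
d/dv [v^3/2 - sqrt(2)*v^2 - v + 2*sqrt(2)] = 3*v^2/2 - 2*sqrt(2)*v - 1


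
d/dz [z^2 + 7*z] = 2*z + 7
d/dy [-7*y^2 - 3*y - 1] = -14*y - 3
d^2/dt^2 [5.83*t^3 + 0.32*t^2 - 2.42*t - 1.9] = 34.98*t + 0.64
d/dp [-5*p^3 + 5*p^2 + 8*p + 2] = -15*p^2 + 10*p + 8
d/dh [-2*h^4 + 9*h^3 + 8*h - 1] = -8*h^3 + 27*h^2 + 8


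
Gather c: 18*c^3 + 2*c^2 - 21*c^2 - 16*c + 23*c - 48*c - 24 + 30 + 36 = 18*c^3 - 19*c^2 - 41*c + 42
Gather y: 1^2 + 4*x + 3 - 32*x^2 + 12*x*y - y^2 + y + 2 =-32*x^2 + 4*x - y^2 + y*(12*x + 1) + 6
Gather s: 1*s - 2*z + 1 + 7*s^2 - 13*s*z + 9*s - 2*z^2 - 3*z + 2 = 7*s^2 + s*(10 - 13*z) - 2*z^2 - 5*z + 3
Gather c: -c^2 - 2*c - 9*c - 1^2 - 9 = -c^2 - 11*c - 10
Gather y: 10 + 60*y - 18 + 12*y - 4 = 72*y - 12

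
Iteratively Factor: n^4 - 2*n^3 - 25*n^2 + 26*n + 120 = (n + 4)*(n^3 - 6*n^2 - n + 30) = (n - 3)*(n + 4)*(n^2 - 3*n - 10) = (n - 3)*(n + 2)*(n + 4)*(n - 5)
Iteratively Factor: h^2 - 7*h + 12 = (h - 3)*(h - 4)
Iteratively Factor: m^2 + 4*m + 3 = (m + 1)*(m + 3)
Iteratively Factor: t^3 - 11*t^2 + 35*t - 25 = (t - 1)*(t^2 - 10*t + 25) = (t - 5)*(t - 1)*(t - 5)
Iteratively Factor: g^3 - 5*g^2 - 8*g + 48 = (g + 3)*(g^2 - 8*g + 16) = (g - 4)*(g + 3)*(g - 4)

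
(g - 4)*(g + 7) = g^2 + 3*g - 28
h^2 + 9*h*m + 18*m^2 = (h + 3*m)*(h + 6*m)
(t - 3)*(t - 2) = t^2 - 5*t + 6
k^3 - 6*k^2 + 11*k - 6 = (k - 3)*(k - 2)*(k - 1)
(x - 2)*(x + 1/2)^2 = x^3 - x^2 - 7*x/4 - 1/2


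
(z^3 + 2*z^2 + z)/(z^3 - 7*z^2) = (z^2 + 2*z + 1)/(z*(z - 7))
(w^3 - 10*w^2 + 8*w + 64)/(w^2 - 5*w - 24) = (w^2 - 2*w - 8)/(w + 3)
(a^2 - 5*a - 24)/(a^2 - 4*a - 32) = (a + 3)/(a + 4)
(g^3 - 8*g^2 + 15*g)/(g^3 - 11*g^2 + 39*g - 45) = g/(g - 3)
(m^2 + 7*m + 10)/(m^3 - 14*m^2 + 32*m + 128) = (m + 5)/(m^2 - 16*m + 64)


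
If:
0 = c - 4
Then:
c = 4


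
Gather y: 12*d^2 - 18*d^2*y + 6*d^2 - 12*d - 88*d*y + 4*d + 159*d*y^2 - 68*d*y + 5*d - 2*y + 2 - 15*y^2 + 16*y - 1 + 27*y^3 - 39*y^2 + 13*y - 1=18*d^2 - 3*d + 27*y^3 + y^2*(159*d - 54) + y*(-18*d^2 - 156*d + 27)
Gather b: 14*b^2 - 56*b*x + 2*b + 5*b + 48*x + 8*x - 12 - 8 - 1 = 14*b^2 + b*(7 - 56*x) + 56*x - 21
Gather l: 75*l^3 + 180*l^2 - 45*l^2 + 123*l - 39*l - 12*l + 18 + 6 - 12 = 75*l^3 + 135*l^2 + 72*l + 12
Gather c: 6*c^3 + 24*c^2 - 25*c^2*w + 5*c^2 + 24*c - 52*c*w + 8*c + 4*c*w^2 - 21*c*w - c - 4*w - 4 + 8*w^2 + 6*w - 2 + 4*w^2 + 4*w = 6*c^3 + c^2*(29 - 25*w) + c*(4*w^2 - 73*w + 31) + 12*w^2 + 6*w - 6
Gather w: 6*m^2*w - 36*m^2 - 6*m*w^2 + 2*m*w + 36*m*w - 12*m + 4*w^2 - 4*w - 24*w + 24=-36*m^2 - 12*m + w^2*(4 - 6*m) + w*(6*m^2 + 38*m - 28) + 24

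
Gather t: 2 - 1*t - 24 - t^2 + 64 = -t^2 - t + 42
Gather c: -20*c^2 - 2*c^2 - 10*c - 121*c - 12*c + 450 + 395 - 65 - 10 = -22*c^2 - 143*c + 770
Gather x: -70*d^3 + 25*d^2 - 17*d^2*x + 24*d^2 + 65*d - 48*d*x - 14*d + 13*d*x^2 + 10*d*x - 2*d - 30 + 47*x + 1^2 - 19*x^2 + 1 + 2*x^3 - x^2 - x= -70*d^3 + 49*d^2 + 49*d + 2*x^3 + x^2*(13*d - 20) + x*(-17*d^2 - 38*d + 46) - 28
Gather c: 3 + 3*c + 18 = 3*c + 21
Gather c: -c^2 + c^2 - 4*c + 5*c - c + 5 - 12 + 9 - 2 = 0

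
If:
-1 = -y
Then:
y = 1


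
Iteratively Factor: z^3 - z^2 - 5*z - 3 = (z - 3)*(z^2 + 2*z + 1) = (z - 3)*(z + 1)*(z + 1)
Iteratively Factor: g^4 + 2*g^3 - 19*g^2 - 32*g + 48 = (g - 1)*(g^3 + 3*g^2 - 16*g - 48) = (g - 1)*(g + 4)*(g^2 - g - 12) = (g - 4)*(g - 1)*(g + 4)*(g + 3)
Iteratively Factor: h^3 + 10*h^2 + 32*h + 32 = (h + 4)*(h^2 + 6*h + 8) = (h + 4)^2*(h + 2)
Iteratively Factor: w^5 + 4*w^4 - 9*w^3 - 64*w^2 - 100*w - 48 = (w + 3)*(w^4 + w^3 - 12*w^2 - 28*w - 16) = (w + 1)*(w + 3)*(w^3 - 12*w - 16) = (w + 1)*(w + 2)*(w + 3)*(w^2 - 2*w - 8) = (w + 1)*(w + 2)^2*(w + 3)*(w - 4)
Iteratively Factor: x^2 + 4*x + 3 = (x + 1)*(x + 3)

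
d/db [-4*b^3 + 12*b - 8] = 12 - 12*b^2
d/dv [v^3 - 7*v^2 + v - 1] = 3*v^2 - 14*v + 1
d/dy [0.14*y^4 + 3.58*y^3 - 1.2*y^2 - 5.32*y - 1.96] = 0.56*y^3 + 10.74*y^2 - 2.4*y - 5.32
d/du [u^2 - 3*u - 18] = 2*u - 3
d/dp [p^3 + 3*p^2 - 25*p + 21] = 3*p^2 + 6*p - 25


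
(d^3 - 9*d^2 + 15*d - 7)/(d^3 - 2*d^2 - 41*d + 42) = (d - 1)/(d + 6)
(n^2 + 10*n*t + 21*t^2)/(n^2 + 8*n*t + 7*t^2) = (n + 3*t)/(n + t)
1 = 1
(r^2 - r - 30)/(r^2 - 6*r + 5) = (r^2 - r - 30)/(r^2 - 6*r + 5)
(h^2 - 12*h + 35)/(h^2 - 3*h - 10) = (h - 7)/(h + 2)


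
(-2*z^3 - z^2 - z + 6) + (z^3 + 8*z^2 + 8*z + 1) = -z^3 + 7*z^2 + 7*z + 7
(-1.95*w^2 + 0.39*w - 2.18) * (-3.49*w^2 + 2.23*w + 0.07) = 6.8055*w^4 - 5.7096*w^3 + 8.3414*w^2 - 4.8341*w - 0.1526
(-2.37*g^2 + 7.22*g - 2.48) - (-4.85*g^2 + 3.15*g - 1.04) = 2.48*g^2 + 4.07*g - 1.44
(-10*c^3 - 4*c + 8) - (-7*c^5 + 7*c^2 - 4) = 7*c^5 - 10*c^3 - 7*c^2 - 4*c + 12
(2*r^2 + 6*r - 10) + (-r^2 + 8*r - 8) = r^2 + 14*r - 18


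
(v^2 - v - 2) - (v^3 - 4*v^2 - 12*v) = -v^3 + 5*v^2 + 11*v - 2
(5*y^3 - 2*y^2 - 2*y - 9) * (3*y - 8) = 15*y^4 - 46*y^3 + 10*y^2 - 11*y + 72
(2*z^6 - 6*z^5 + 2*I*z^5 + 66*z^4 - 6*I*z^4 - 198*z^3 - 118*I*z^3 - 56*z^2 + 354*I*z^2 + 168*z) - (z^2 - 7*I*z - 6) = 2*z^6 - 6*z^5 + 2*I*z^5 + 66*z^4 - 6*I*z^4 - 198*z^3 - 118*I*z^3 - 57*z^2 + 354*I*z^2 + 168*z + 7*I*z + 6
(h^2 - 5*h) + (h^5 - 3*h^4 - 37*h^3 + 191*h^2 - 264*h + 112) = h^5 - 3*h^4 - 37*h^3 + 192*h^2 - 269*h + 112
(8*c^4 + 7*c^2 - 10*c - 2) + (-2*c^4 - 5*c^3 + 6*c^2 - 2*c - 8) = 6*c^4 - 5*c^3 + 13*c^2 - 12*c - 10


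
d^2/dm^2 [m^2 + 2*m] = 2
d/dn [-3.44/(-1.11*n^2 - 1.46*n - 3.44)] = (-7.6368*n - 5.0224)/(1.11*n^2 + 1.46*n + 3.44)^2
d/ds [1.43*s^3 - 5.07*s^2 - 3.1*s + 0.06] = 4.29*s^2 - 10.14*s - 3.1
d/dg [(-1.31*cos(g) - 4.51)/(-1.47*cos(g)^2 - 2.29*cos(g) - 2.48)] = (1.9257*cos(g)^2 + 13.2594*cos(g) + 7.0791)*sin(g)/(2.1609*cos(g)^4 + 6.7326*cos(g)^3 + 12.5353*cos(g)^2 + 11.3584*cos(g) + 6.1504)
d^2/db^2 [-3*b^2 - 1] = -6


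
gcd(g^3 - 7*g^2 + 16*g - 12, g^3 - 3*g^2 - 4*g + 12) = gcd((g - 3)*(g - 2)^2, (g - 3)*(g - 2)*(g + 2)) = g^2 - 5*g + 6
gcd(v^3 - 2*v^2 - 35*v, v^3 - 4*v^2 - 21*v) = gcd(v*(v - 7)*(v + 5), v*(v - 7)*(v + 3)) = v^2 - 7*v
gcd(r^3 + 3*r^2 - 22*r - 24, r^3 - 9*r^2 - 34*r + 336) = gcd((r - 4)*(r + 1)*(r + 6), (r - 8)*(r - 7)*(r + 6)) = r + 6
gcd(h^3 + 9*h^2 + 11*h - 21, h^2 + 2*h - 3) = h^2 + 2*h - 3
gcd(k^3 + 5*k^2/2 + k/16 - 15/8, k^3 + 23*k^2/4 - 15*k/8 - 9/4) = k - 3/4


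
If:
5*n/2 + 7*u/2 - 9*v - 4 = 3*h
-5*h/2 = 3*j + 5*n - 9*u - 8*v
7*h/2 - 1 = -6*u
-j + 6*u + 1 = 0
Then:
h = -15*v/11 - 17/11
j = 105*v/22 + 163/22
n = 17*v/20 - 7/4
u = 35*v/44 + 47/44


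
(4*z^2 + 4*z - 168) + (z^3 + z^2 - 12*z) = z^3 + 5*z^2 - 8*z - 168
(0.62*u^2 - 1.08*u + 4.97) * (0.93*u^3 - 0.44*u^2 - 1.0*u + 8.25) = 0.5766*u^5 - 1.2772*u^4 + 4.4773*u^3 + 4.0082*u^2 - 13.88*u + 41.0025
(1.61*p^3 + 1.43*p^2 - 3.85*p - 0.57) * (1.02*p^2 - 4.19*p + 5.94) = 1.6422*p^5 - 5.2873*p^4 - 0.355299999999999*p^3 + 24.0443*p^2 - 20.4807*p - 3.3858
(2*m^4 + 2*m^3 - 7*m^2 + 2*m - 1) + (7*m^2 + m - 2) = 2*m^4 + 2*m^3 + 3*m - 3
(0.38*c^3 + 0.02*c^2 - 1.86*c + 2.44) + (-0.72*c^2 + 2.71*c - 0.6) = 0.38*c^3 - 0.7*c^2 + 0.85*c + 1.84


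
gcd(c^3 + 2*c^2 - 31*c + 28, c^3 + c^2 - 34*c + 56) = c^2 + 3*c - 28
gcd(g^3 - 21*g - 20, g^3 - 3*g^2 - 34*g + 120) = g - 5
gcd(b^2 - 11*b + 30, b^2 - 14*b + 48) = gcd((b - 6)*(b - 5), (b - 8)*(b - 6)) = b - 6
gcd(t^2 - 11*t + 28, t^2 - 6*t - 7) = t - 7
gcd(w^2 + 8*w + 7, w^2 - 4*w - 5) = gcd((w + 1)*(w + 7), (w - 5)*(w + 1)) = w + 1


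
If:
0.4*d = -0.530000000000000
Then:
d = -1.32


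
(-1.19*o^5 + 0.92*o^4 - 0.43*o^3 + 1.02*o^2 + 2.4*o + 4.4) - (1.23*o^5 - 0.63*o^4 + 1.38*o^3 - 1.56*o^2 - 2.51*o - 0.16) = -2.42*o^5 + 1.55*o^4 - 1.81*o^3 + 2.58*o^2 + 4.91*o + 4.56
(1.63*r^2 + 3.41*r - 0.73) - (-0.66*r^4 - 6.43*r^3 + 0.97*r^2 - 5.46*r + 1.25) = 0.66*r^4 + 6.43*r^3 + 0.66*r^2 + 8.87*r - 1.98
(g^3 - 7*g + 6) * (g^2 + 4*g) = g^5 + 4*g^4 - 7*g^3 - 22*g^2 + 24*g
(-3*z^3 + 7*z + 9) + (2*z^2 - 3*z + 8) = -3*z^3 + 2*z^2 + 4*z + 17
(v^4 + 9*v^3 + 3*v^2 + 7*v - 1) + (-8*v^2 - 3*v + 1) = v^4 + 9*v^3 - 5*v^2 + 4*v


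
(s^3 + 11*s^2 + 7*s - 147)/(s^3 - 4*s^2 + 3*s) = (s^2 + 14*s + 49)/(s*(s - 1))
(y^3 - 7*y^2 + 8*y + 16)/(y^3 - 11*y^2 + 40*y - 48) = (y + 1)/(y - 3)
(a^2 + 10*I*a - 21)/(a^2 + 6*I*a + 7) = (a + 3*I)/(a - I)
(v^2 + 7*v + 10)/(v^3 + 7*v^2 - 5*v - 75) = (v + 2)/(v^2 + 2*v - 15)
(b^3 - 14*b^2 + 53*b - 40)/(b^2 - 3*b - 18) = (-b^3 + 14*b^2 - 53*b + 40)/(-b^2 + 3*b + 18)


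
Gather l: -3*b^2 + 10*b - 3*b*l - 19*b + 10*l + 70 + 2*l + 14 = -3*b^2 - 9*b + l*(12 - 3*b) + 84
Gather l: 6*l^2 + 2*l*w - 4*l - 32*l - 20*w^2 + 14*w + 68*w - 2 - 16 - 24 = 6*l^2 + l*(2*w - 36) - 20*w^2 + 82*w - 42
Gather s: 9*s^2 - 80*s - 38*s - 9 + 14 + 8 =9*s^2 - 118*s + 13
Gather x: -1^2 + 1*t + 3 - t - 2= 0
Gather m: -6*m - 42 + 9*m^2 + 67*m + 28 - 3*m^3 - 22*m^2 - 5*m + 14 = -3*m^3 - 13*m^2 + 56*m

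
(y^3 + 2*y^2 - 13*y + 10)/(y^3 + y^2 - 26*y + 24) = (y^2 + 3*y - 10)/(y^2 + 2*y - 24)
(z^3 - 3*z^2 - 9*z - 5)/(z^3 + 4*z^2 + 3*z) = (z^2 - 4*z - 5)/(z*(z + 3))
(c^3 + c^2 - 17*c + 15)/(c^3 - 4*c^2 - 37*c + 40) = (c - 3)/(c - 8)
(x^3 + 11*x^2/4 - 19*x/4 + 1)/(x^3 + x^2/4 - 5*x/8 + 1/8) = 2*(x^2 + 3*x - 4)/(2*x^2 + x - 1)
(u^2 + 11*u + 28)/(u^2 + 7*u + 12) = (u + 7)/(u + 3)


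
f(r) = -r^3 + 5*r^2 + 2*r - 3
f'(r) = -3*r^2 + 10*r + 2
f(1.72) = 10.14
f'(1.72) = 10.32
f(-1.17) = 3.11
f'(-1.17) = -13.81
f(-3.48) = 92.74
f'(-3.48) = -69.13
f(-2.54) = 40.57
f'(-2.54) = -42.75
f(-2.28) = 30.28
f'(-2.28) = -36.40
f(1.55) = 8.39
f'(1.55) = 10.29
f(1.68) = 9.73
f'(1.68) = 10.33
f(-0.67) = -1.79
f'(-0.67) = -6.05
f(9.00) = -309.00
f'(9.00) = -151.00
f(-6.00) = 381.00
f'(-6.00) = -166.00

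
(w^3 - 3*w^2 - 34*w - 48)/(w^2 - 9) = (w^2 - 6*w - 16)/(w - 3)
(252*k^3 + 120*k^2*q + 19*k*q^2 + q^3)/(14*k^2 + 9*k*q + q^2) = (36*k^2 + 12*k*q + q^2)/(2*k + q)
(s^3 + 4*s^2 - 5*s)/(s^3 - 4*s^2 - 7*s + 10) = s*(s + 5)/(s^2 - 3*s - 10)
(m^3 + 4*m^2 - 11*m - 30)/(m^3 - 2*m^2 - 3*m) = (m^2 + 7*m + 10)/(m*(m + 1))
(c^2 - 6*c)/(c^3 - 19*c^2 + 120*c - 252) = c/(c^2 - 13*c + 42)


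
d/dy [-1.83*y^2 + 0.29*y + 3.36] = 0.29 - 3.66*y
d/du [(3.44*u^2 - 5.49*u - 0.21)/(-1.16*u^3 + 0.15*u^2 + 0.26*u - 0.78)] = (3.9904*u^4 - 12.7368*u^3 + 0.9871*u^2 - 5.3034*u + 4.3368)/(1.3456*u^6 - 0.348*u^5 - 0.5807*u^4 + 1.8876*u^3 - 0.1664*u^2 - 0.4056*u + 0.6084)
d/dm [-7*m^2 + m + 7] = 1 - 14*m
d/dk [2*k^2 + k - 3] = 4*k + 1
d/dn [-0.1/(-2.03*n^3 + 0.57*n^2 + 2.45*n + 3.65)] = (-0.609*n^2 + 0.114*n + 0.245)/(-2.03*n^3 + 0.57*n^2 + 2.45*n + 3.65)^2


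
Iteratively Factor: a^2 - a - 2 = (a + 1)*(a - 2)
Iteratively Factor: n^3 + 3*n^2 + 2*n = (n)*(n^2 + 3*n + 2) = n*(n + 2)*(n + 1)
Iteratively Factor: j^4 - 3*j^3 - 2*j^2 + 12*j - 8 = (j - 2)*(j^3 - j^2 - 4*j + 4) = (j - 2)^2*(j^2 + j - 2) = (j - 2)^2*(j + 2)*(j - 1)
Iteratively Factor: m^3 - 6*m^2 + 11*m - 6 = (m - 2)*(m^2 - 4*m + 3) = (m - 3)*(m - 2)*(m - 1)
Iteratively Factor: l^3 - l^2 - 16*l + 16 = (l + 4)*(l^2 - 5*l + 4) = (l - 4)*(l + 4)*(l - 1)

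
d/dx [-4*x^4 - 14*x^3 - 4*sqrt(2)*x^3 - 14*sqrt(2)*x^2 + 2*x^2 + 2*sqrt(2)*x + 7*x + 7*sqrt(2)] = -16*x^3 - 42*x^2 - 12*sqrt(2)*x^2 - 28*sqrt(2)*x + 4*x + 2*sqrt(2) + 7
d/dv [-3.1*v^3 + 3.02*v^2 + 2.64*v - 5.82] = -9.3*v^2 + 6.04*v + 2.64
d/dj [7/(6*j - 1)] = -42/(6*j - 1)^2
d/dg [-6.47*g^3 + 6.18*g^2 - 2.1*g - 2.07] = -19.41*g^2 + 12.36*g - 2.1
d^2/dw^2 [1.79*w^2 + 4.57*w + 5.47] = 3.58000000000000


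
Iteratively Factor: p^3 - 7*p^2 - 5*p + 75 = (p + 3)*(p^2 - 10*p + 25) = (p - 5)*(p + 3)*(p - 5)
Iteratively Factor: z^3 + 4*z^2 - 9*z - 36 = (z + 3)*(z^2 + z - 12) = (z + 3)*(z + 4)*(z - 3)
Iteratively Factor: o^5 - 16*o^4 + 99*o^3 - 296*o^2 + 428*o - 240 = (o - 4)*(o^4 - 12*o^3 + 51*o^2 - 92*o + 60) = (o - 4)*(o - 2)*(o^3 - 10*o^2 + 31*o - 30) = (o - 5)*(o - 4)*(o - 2)*(o^2 - 5*o + 6) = (o - 5)*(o - 4)*(o - 3)*(o - 2)*(o - 2)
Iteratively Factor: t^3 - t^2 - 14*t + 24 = (t - 3)*(t^2 + 2*t - 8) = (t - 3)*(t - 2)*(t + 4)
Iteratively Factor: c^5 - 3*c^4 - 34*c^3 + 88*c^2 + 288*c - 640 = (c - 5)*(c^4 + 2*c^3 - 24*c^2 - 32*c + 128) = (c - 5)*(c + 4)*(c^3 - 2*c^2 - 16*c + 32) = (c - 5)*(c - 4)*(c + 4)*(c^2 + 2*c - 8) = (c - 5)*(c - 4)*(c - 2)*(c + 4)*(c + 4)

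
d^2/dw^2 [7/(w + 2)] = 14/(w + 2)^3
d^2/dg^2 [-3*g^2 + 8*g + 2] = -6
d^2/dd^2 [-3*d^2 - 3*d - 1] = -6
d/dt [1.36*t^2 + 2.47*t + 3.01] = 2.72*t + 2.47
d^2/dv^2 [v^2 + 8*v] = 2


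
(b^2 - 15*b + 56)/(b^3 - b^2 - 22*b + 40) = (b^2 - 15*b + 56)/(b^3 - b^2 - 22*b + 40)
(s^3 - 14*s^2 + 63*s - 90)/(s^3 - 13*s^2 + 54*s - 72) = (s - 5)/(s - 4)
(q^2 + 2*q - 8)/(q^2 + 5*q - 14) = (q + 4)/(q + 7)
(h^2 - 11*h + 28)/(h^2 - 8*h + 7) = (h - 4)/(h - 1)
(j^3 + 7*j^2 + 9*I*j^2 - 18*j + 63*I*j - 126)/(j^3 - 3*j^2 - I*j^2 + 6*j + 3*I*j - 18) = (j^3 + j^2*(7 + 9*I) + j*(-18 + 63*I) - 126)/(j^3 + j^2*(-3 - I) + j*(6 + 3*I) - 18)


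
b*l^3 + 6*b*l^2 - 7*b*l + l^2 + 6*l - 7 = (l - 1)*(l + 7)*(b*l + 1)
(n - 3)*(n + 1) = n^2 - 2*n - 3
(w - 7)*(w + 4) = w^2 - 3*w - 28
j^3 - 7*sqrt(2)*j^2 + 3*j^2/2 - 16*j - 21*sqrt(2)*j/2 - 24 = (j + 3/2)*(j - 8*sqrt(2))*(j + sqrt(2))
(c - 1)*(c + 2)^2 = c^3 + 3*c^2 - 4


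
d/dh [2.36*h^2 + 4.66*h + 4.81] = 4.72*h + 4.66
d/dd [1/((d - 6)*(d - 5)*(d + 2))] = (-(d - 6)*(d - 5) - (d - 6)*(d + 2) - (d - 5)*(d + 2))/((d - 6)^2*(d - 5)^2*(d + 2)^2)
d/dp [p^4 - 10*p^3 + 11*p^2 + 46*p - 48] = 4*p^3 - 30*p^2 + 22*p + 46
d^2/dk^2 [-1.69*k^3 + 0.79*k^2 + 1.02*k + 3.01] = 1.58 - 10.14*k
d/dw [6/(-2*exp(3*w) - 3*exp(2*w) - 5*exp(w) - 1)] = (36*exp(2*w) + 36*exp(w) + 30)*exp(w)/(2*exp(3*w) + 3*exp(2*w) + 5*exp(w) + 1)^2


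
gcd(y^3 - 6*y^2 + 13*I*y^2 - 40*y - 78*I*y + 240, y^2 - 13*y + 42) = y - 6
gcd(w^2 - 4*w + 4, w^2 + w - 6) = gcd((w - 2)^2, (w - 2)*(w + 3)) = w - 2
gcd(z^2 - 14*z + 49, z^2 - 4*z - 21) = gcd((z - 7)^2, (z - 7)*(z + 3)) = z - 7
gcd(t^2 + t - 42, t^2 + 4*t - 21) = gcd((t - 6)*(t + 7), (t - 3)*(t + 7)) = t + 7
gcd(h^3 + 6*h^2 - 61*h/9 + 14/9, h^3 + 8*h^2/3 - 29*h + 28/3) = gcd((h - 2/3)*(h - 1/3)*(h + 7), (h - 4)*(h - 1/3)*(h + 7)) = h^2 + 20*h/3 - 7/3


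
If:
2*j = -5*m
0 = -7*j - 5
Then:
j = -5/7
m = 2/7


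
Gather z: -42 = -42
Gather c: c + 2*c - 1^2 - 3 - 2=3*c - 6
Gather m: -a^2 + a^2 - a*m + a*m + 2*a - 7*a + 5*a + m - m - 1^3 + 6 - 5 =0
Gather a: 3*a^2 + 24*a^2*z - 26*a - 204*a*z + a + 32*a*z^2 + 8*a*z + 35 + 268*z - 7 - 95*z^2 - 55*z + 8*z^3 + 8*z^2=a^2*(24*z + 3) + a*(32*z^2 - 196*z - 25) + 8*z^3 - 87*z^2 + 213*z + 28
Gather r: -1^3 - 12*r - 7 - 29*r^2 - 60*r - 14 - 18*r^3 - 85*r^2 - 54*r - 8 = -18*r^3 - 114*r^2 - 126*r - 30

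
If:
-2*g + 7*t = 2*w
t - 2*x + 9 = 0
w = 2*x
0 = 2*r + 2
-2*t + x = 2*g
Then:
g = -9/26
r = -1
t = 45/13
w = 162/13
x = 81/13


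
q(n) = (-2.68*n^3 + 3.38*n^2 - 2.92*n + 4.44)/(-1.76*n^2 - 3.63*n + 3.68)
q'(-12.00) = 1.34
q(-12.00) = -25.01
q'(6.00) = 1.34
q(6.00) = 5.77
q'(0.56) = 14.34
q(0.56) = 3.10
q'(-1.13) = -3.94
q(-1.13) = 2.88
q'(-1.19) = -4.38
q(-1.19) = 3.13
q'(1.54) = 1.46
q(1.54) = 0.30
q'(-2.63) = -499.94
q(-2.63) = 80.00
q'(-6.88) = 0.58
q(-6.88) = -19.35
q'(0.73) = 2212.34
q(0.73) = 33.27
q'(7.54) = 1.39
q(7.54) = 7.87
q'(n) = (3.52*n + 3.63)*(-2.68*n^3 + 3.38*n^2 - 2.92*n + 4.44)/(-1.76*n^2 - 3.63*n + 3.68)^2 + (-8.04*n^2 + 6.76*n - 2.92)/(-1.76*n^2 - 3.63*n + 3.68) = (4.7168*n^4 + 19.4568*n^3 - 46.9958*n^2 + 40.5056*n + 5.3716)/(3.0976*n^4 + 12.7776*n^3 + 0.2233*n^2 - 26.7168*n + 13.5424)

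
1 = 1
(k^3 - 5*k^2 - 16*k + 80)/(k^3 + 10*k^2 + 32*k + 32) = (k^2 - 9*k + 20)/(k^2 + 6*k + 8)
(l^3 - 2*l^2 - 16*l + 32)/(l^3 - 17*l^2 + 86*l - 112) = (l^2 - 16)/(l^2 - 15*l + 56)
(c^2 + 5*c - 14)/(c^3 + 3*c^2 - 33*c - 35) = (c - 2)/(c^2 - 4*c - 5)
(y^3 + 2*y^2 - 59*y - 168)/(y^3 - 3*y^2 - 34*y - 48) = (y + 7)/(y + 2)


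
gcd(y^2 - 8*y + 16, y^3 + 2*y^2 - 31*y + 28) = y - 4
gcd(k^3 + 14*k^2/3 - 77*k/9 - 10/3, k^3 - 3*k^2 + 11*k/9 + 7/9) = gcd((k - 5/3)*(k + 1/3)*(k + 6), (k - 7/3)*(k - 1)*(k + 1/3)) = k + 1/3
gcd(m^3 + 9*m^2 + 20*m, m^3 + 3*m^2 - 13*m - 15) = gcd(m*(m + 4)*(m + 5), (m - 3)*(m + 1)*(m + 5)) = m + 5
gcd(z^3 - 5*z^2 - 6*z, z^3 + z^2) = z^2 + z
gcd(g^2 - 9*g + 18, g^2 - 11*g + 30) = g - 6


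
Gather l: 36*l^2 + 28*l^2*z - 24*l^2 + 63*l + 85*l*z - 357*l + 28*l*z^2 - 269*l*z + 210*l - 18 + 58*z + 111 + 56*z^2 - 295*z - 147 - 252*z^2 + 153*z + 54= l^2*(28*z + 12) + l*(28*z^2 - 184*z - 84) - 196*z^2 - 84*z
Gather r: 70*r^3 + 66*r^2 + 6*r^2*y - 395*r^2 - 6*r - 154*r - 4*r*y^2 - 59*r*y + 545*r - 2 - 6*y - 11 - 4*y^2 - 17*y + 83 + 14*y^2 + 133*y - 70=70*r^3 + r^2*(6*y - 329) + r*(-4*y^2 - 59*y + 385) + 10*y^2 + 110*y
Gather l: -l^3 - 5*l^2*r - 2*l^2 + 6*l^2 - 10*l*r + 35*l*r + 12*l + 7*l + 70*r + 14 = -l^3 + l^2*(4 - 5*r) + l*(25*r + 19) + 70*r + 14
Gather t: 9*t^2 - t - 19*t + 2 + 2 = 9*t^2 - 20*t + 4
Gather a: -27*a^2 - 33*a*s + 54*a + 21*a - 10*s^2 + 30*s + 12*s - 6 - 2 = -27*a^2 + a*(75 - 33*s) - 10*s^2 + 42*s - 8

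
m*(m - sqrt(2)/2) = m^2 - sqrt(2)*m/2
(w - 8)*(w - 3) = w^2 - 11*w + 24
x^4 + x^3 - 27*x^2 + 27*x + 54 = (x - 3)^2*(x + 1)*(x + 6)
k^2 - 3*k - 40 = (k - 8)*(k + 5)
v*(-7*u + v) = -7*u*v + v^2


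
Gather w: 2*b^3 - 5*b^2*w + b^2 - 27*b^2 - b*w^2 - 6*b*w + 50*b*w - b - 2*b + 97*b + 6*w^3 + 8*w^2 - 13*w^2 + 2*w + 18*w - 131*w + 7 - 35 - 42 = 2*b^3 - 26*b^2 + 94*b + 6*w^3 + w^2*(-b - 5) + w*(-5*b^2 + 44*b - 111) - 70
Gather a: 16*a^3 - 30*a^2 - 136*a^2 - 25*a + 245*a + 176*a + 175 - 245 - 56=16*a^3 - 166*a^2 + 396*a - 126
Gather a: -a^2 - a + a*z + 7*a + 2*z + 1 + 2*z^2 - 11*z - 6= -a^2 + a*(z + 6) + 2*z^2 - 9*z - 5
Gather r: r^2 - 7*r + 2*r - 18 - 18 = r^2 - 5*r - 36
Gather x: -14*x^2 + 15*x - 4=-14*x^2 + 15*x - 4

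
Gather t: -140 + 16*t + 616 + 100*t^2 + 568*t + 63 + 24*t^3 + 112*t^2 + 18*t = 24*t^3 + 212*t^2 + 602*t + 539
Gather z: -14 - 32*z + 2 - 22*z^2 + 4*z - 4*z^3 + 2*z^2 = -4*z^3 - 20*z^2 - 28*z - 12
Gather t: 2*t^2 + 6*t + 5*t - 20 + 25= 2*t^2 + 11*t + 5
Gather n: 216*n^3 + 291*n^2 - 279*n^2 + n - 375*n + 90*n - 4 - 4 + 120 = 216*n^3 + 12*n^2 - 284*n + 112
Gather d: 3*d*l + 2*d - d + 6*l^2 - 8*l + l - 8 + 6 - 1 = d*(3*l + 1) + 6*l^2 - 7*l - 3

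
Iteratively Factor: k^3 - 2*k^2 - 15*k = (k - 5)*(k^2 + 3*k) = k*(k - 5)*(k + 3)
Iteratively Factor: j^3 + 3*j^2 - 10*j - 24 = (j - 3)*(j^2 + 6*j + 8) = (j - 3)*(j + 2)*(j + 4)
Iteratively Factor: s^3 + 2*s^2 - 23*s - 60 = (s + 4)*(s^2 - 2*s - 15) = (s - 5)*(s + 4)*(s + 3)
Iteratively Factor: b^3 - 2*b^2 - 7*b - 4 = (b + 1)*(b^2 - 3*b - 4) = (b - 4)*(b + 1)*(b + 1)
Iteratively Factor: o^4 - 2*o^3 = (o)*(o^3 - 2*o^2) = o^2*(o^2 - 2*o) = o^3*(o - 2)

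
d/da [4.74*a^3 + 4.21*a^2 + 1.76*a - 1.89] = 14.22*a^2 + 8.42*a + 1.76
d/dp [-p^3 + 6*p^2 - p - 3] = -3*p^2 + 12*p - 1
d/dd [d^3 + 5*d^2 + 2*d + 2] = 3*d^2 + 10*d + 2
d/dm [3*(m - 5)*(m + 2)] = 6*m - 9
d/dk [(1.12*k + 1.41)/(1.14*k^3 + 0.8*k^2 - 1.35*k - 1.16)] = (-2.5536*k^3 - 5.7182*k^2 - 2.256*k + 0.6043)/(1.2996*k^6 + 1.824*k^5 - 2.438*k^4 - 4.8048*k^3 - 0.0334999999999996*k^2 + 3.132*k + 1.3456)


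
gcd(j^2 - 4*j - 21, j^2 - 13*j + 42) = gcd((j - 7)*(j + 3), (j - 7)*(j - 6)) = j - 7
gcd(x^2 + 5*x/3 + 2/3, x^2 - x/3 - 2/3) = x + 2/3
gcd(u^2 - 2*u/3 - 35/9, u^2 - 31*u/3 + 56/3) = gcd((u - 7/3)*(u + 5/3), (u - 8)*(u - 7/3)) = u - 7/3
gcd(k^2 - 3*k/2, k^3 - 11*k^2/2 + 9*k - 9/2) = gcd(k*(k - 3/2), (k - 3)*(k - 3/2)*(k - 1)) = k - 3/2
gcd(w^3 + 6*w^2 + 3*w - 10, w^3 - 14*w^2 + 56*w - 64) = 1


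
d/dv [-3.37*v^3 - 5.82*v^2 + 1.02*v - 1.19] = -10.11*v^2 - 11.64*v + 1.02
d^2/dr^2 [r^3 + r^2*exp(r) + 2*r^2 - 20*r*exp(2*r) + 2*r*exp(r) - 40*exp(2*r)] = r^2*exp(r) - 80*r*exp(2*r) + 6*r*exp(r) + 6*r - 240*exp(2*r) + 6*exp(r) + 4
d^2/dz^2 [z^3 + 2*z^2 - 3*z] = 6*z + 4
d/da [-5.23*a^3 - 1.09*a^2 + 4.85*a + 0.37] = -15.69*a^2 - 2.18*a + 4.85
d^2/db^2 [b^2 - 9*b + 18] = 2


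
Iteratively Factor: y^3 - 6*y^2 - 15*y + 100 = (y - 5)*(y^2 - y - 20) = (y - 5)*(y + 4)*(y - 5)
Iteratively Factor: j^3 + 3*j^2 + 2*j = (j)*(j^2 + 3*j + 2) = j*(j + 1)*(j + 2)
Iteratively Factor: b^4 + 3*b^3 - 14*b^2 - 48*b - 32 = (b + 2)*(b^3 + b^2 - 16*b - 16) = (b + 1)*(b + 2)*(b^2 - 16) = (b - 4)*(b + 1)*(b + 2)*(b + 4)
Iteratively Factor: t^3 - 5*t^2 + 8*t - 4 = (t - 1)*(t^2 - 4*t + 4) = (t - 2)*(t - 1)*(t - 2)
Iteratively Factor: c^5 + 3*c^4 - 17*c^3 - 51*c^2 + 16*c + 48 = (c - 1)*(c^4 + 4*c^3 - 13*c^2 - 64*c - 48) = (c - 4)*(c - 1)*(c^3 + 8*c^2 + 19*c + 12) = (c - 4)*(c - 1)*(c + 1)*(c^2 + 7*c + 12) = (c - 4)*(c - 1)*(c + 1)*(c + 4)*(c + 3)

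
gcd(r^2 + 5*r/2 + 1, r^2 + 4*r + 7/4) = r + 1/2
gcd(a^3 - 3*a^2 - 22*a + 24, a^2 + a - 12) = a + 4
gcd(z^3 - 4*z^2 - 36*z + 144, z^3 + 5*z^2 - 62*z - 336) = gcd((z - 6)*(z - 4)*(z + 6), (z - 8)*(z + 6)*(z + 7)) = z + 6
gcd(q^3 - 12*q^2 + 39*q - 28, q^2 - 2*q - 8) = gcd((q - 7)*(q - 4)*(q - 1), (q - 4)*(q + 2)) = q - 4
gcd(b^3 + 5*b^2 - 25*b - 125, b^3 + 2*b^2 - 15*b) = b + 5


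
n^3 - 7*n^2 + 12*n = n*(n - 4)*(n - 3)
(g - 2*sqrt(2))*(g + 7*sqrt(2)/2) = g^2 + 3*sqrt(2)*g/2 - 14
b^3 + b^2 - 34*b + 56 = (b - 4)*(b - 2)*(b + 7)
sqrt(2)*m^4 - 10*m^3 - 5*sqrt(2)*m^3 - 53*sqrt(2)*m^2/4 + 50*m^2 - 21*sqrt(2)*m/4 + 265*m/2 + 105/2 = (m - 7)*(m + 3/2)*(m - 5*sqrt(2))*(sqrt(2)*m + sqrt(2)/2)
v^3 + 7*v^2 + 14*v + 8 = (v + 1)*(v + 2)*(v + 4)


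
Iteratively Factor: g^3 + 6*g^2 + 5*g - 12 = (g + 4)*(g^2 + 2*g - 3) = (g + 3)*(g + 4)*(g - 1)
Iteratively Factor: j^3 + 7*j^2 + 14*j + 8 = (j + 4)*(j^2 + 3*j + 2) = (j + 2)*(j + 4)*(j + 1)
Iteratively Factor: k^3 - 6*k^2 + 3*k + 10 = (k + 1)*(k^2 - 7*k + 10) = (k - 2)*(k + 1)*(k - 5)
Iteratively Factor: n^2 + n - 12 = (n + 4)*(n - 3)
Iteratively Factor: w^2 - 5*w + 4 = (w - 1)*(w - 4)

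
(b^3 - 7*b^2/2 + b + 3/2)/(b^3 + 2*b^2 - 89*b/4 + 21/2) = 2*(2*b^3 - 7*b^2 + 2*b + 3)/(4*b^3 + 8*b^2 - 89*b + 42)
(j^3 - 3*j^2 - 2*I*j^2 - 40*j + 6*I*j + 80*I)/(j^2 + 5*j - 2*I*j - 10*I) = j - 8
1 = 1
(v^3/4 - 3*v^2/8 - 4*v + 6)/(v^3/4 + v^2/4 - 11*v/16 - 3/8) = 2*(v^2 - 16)/(2*v^2 + 5*v + 2)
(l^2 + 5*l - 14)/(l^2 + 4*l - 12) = (l + 7)/(l + 6)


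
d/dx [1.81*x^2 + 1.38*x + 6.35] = 3.62*x + 1.38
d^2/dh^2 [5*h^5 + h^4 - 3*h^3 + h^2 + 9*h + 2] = 100*h^3 + 12*h^2 - 18*h + 2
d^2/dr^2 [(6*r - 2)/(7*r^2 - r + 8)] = 4*((10 - 63*r)*(7*r^2 - r + 8) + (3*r - 1)*(14*r - 1)^2)/(7*r^2 - r + 8)^3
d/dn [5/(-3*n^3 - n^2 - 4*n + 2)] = 5*(9*n^2 + 2*n + 4)/(3*n^3 + n^2 + 4*n - 2)^2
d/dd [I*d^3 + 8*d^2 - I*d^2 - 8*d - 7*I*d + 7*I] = 3*I*d^2 + 2*d*(8 - I) - 8 - 7*I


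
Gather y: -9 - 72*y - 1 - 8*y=-80*y - 10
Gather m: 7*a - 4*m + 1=7*a - 4*m + 1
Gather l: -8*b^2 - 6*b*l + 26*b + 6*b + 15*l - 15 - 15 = -8*b^2 + 32*b + l*(15 - 6*b) - 30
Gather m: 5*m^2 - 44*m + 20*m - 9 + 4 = 5*m^2 - 24*m - 5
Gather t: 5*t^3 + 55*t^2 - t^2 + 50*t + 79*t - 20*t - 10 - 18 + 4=5*t^3 + 54*t^2 + 109*t - 24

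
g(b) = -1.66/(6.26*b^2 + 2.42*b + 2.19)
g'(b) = -1.66*(-12.52*b - 2.42)/(6.26*b^2 + 2.42*b + 2.19)^2 = (20.7832*b + 4.0172)/(6.26*b^2 + 2.42*b + 2.19)^2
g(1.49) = -0.08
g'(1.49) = 0.09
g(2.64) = -0.03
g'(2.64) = 0.02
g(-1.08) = -0.24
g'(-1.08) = -0.39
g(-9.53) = -0.00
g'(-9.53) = -0.00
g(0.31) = -0.47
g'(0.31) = 0.83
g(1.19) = -0.12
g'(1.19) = 0.15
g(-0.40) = -0.75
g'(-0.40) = -0.87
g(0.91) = -0.17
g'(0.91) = 0.25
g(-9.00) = -0.00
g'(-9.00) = -0.00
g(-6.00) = -0.01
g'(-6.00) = -0.00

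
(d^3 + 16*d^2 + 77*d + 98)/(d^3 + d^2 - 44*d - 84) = (d^2 + 14*d + 49)/(d^2 - d - 42)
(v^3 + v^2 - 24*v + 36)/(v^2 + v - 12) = (v^2 + 4*v - 12)/(v + 4)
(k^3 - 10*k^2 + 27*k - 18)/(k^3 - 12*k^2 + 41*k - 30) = (k - 3)/(k - 5)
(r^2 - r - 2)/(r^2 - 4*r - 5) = (r - 2)/(r - 5)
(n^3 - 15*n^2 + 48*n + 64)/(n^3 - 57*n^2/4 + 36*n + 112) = 4*(n + 1)/(4*n + 7)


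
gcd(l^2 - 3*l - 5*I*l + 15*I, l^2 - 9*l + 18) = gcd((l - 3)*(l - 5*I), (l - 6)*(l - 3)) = l - 3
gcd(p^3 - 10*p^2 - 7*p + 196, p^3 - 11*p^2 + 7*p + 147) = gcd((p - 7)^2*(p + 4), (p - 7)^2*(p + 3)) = p^2 - 14*p + 49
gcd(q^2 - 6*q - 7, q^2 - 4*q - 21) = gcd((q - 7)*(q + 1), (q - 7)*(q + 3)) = q - 7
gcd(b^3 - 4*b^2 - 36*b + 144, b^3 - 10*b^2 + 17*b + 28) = b - 4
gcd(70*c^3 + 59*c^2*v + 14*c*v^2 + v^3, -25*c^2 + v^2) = 5*c + v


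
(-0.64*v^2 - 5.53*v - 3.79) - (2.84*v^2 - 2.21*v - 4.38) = -3.48*v^2 - 3.32*v + 0.59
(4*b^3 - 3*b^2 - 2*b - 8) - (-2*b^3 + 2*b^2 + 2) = 6*b^3 - 5*b^2 - 2*b - 10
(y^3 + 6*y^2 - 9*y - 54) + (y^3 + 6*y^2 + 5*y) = 2*y^3 + 12*y^2 - 4*y - 54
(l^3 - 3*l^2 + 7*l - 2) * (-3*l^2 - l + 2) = -3*l^5 + 8*l^4 - 16*l^3 - 7*l^2 + 16*l - 4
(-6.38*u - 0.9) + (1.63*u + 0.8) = -4.75*u - 0.1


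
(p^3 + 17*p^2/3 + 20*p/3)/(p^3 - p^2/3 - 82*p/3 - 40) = p/(p - 6)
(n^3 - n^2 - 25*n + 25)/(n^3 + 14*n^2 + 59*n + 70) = (n^2 - 6*n + 5)/(n^2 + 9*n + 14)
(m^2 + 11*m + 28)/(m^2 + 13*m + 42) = (m + 4)/(m + 6)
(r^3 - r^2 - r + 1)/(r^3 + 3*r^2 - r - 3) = (r - 1)/(r + 3)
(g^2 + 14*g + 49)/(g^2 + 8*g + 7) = (g + 7)/(g + 1)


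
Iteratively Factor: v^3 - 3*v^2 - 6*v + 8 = (v + 2)*(v^2 - 5*v + 4) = (v - 1)*(v + 2)*(v - 4)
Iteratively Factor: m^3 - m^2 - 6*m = (m - 3)*(m^2 + 2*m) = (m - 3)*(m + 2)*(m)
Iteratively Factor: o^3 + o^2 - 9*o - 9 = (o + 3)*(o^2 - 2*o - 3) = (o - 3)*(o + 3)*(o + 1)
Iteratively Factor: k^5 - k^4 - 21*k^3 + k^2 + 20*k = (k - 1)*(k^4 - 21*k^2 - 20*k) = (k - 1)*(k + 4)*(k^3 - 4*k^2 - 5*k) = k*(k - 1)*(k + 4)*(k^2 - 4*k - 5) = k*(k - 1)*(k + 1)*(k + 4)*(k - 5)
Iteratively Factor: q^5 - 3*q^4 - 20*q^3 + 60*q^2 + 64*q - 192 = (q - 4)*(q^4 + q^3 - 16*q^2 - 4*q + 48) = (q - 4)*(q + 4)*(q^3 - 3*q^2 - 4*q + 12) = (q - 4)*(q - 2)*(q + 4)*(q^2 - q - 6) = (q - 4)*(q - 2)*(q + 2)*(q + 4)*(q - 3)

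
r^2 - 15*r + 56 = (r - 8)*(r - 7)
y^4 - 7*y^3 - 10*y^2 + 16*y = y*(y - 8)*(y - 1)*(y + 2)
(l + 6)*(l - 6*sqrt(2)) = l^2 - 6*sqrt(2)*l + 6*l - 36*sqrt(2)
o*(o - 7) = o^2 - 7*o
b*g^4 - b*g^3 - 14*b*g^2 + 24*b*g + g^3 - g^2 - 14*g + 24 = (g - 3)*(g - 2)*(g + 4)*(b*g + 1)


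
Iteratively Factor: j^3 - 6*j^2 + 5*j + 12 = (j - 4)*(j^2 - 2*j - 3) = (j - 4)*(j + 1)*(j - 3)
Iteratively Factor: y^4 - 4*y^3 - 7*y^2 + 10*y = (y)*(y^3 - 4*y^2 - 7*y + 10) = y*(y - 5)*(y^2 + y - 2) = y*(y - 5)*(y - 1)*(y + 2)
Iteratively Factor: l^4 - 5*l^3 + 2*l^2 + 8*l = (l - 2)*(l^3 - 3*l^2 - 4*l) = l*(l - 2)*(l^2 - 3*l - 4) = l*(l - 2)*(l + 1)*(l - 4)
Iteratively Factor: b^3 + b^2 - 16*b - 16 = (b + 1)*(b^2 - 16) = (b - 4)*(b + 1)*(b + 4)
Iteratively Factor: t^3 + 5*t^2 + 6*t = (t + 2)*(t^2 + 3*t) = t*(t + 2)*(t + 3)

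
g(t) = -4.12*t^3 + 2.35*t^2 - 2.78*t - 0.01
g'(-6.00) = -475.94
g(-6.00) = 991.19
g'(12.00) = -1726.22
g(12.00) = -6814.33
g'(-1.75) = -48.86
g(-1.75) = 34.13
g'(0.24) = -2.36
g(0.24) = -0.60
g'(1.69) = -30.14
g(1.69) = -17.88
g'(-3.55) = -175.23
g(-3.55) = 223.80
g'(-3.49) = -169.73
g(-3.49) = 213.45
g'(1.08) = -12.12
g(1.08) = -5.46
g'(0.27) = -2.41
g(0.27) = -0.67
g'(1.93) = -39.75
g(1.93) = -26.24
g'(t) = -12.36*t^2 + 4.7*t - 2.78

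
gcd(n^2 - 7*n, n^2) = n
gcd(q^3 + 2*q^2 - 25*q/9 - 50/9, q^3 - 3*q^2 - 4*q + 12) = q + 2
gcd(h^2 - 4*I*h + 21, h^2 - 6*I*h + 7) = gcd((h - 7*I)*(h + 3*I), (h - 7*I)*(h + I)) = h - 7*I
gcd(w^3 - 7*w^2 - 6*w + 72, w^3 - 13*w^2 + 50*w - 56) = w - 4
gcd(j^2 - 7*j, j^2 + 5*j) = j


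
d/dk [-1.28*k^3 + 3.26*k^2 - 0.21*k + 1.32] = -3.84*k^2 + 6.52*k - 0.21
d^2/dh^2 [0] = 0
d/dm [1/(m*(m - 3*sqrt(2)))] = (-2*m + 3*sqrt(2))/(m^2*(m^2 - 6*sqrt(2)*m + 18))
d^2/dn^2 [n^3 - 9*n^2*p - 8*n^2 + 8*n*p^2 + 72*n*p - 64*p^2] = 6*n - 18*p - 16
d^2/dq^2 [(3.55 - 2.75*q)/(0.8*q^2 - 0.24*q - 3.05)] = ((1.6*q - 0.24)*(2.75*q - 3.55)*(3.2*q - 0.48) + (13.2*q - 7.0)*(-0.8*q^2 + 0.24*q + 3.05))/(-0.8*q^2 + 0.24*q + 3.05)^3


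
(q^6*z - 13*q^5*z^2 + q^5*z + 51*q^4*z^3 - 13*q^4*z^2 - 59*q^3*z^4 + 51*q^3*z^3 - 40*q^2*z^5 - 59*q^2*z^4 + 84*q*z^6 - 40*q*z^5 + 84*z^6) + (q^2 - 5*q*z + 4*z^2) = q^6*z - 13*q^5*z^2 + q^5*z + 51*q^4*z^3 - 13*q^4*z^2 - 59*q^3*z^4 + 51*q^3*z^3 - 40*q^2*z^5 - 59*q^2*z^4 + q^2 + 84*q*z^6 - 40*q*z^5 - 5*q*z + 84*z^6 + 4*z^2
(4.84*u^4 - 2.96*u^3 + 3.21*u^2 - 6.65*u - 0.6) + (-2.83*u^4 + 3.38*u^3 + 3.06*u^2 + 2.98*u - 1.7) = 2.01*u^4 + 0.42*u^3 + 6.27*u^2 - 3.67*u - 2.3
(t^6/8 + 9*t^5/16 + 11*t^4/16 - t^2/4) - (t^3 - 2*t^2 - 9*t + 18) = t^6/8 + 9*t^5/16 + 11*t^4/16 - t^3 + 7*t^2/4 + 9*t - 18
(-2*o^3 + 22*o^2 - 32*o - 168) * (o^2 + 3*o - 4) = -2*o^5 + 16*o^4 + 42*o^3 - 352*o^2 - 376*o + 672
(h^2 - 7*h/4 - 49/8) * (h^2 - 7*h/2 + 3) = h^4 - 21*h^3/4 + 3*h^2 + 259*h/16 - 147/8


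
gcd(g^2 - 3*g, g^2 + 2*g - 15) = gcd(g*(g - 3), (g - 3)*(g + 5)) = g - 3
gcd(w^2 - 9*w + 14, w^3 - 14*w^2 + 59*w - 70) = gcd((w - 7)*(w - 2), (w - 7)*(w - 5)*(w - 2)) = w^2 - 9*w + 14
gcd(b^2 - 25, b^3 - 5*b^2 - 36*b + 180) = b - 5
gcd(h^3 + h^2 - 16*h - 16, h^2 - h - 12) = h - 4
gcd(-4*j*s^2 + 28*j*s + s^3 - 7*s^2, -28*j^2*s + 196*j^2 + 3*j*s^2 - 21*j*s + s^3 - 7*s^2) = -4*j*s + 28*j + s^2 - 7*s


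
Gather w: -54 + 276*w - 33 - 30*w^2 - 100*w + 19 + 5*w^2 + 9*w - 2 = -25*w^2 + 185*w - 70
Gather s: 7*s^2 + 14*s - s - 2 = 7*s^2 + 13*s - 2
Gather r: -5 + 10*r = 10*r - 5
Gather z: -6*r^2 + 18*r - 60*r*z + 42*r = -6*r^2 - 60*r*z + 60*r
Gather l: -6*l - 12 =-6*l - 12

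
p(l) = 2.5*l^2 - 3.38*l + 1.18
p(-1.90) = 16.63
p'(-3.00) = -18.38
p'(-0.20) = -4.38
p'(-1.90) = -12.88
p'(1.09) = 2.07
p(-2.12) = 19.58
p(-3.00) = 33.82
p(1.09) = 0.47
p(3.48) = 19.69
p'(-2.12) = -13.98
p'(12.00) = 56.62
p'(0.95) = 1.37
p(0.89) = 0.15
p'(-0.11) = -3.93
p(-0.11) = 1.58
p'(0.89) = 1.07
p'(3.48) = 14.02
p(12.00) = 320.62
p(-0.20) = 1.96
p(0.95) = 0.23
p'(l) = 5.0*l - 3.38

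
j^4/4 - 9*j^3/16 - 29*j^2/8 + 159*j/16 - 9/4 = (j/4 + 1)*(j - 3)^2*(j - 1/4)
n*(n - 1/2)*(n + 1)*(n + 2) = n^4 + 5*n^3/2 + n^2/2 - n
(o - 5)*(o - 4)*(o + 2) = o^3 - 7*o^2 + 2*o + 40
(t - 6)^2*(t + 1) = t^3 - 11*t^2 + 24*t + 36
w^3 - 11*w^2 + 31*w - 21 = (w - 7)*(w - 3)*(w - 1)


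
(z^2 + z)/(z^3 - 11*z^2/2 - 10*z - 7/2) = 2*z/(2*z^2 - 13*z - 7)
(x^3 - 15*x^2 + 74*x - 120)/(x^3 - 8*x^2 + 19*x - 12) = (x^2 - 11*x + 30)/(x^2 - 4*x + 3)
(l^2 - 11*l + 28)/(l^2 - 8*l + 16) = (l - 7)/(l - 4)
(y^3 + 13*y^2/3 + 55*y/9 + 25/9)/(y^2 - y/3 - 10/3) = (3*y^2 + 8*y + 5)/(3*(y - 2))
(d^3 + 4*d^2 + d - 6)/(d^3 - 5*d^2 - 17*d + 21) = (d + 2)/(d - 7)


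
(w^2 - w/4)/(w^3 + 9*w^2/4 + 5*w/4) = (4*w - 1)/(4*w^2 + 9*w + 5)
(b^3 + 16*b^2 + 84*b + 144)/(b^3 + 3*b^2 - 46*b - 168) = (b + 6)/(b - 7)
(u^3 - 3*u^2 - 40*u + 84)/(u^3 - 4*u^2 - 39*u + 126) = (u - 2)/(u - 3)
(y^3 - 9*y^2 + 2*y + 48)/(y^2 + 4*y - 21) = (y^2 - 6*y - 16)/(y + 7)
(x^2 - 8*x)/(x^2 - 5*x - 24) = x/(x + 3)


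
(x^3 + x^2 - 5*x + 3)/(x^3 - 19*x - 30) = (x^2 - 2*x + 1)/(x^2 - 3*x - 10)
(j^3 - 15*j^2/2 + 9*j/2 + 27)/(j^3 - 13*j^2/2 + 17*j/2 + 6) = (2*j^2 - 9*j - 18)/(2*j^2 - 7*j - 4)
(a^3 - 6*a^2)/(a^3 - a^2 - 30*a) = a/(a + 5)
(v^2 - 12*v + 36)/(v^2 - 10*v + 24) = (v - 6)/(v - 4)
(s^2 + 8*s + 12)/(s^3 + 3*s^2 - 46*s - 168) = (s + 2)/(s^2 - 3*s - 28)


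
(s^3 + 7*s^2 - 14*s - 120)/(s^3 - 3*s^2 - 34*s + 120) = (s + 5)/(s - 5)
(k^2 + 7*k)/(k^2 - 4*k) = (k + 7)/(k - 4)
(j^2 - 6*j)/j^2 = (j - 6)/j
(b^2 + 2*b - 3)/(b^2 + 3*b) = (b - 1)/b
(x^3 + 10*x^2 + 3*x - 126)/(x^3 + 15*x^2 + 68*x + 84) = (x - 3)/(x + 2)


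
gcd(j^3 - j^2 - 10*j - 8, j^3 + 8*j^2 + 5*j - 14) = j + 2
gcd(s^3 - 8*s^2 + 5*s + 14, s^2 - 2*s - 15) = 1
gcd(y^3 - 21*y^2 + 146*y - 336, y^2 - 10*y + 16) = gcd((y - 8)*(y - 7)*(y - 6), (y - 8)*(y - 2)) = y - 8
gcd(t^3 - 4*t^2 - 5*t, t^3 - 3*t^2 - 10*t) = t^2 - 5*t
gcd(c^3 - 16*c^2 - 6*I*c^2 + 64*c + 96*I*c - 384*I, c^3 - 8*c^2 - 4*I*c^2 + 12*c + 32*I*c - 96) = c^2 + c*(-8 - 6*I) + 48*I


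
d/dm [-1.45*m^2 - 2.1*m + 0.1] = -2.9*m - 2.1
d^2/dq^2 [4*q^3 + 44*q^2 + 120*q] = 24*q + 88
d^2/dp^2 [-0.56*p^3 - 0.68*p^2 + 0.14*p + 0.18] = -3.36*p - 1.36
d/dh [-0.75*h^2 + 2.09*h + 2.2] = 2.09 - 1.5*h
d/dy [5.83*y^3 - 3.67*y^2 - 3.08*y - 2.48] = 17.49*y^2 - 7.34*y - 3.08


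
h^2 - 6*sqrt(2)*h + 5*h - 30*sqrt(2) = (h + 5)*(h - 6*sqrt(2))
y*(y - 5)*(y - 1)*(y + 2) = y^4 - 4*y^3 - 7*y^2 + 10*y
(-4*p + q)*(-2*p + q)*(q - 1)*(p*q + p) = 8*p^3*q^2 - 8*p^3 - 6*p^2*q^3 + 6*p^2*q + p*q^4 - p*q^2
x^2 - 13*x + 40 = (x - 8)*(x - 5)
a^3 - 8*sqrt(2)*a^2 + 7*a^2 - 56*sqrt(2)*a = a*(a + 7)*(a - 8*sqrt(2))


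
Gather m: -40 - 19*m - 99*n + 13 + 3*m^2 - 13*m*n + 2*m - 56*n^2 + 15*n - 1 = 3*m^2 + m*(-13*n - 17) - 56*n^2 - 84*n - 28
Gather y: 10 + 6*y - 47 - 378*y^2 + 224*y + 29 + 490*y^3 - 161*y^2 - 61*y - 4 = 490*y^3 - 539*y^2 + 169*y - 12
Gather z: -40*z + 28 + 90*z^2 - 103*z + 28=90*z^2 - 143*z + 56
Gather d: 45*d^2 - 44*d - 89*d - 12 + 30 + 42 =45*d^2 - 133*d + 60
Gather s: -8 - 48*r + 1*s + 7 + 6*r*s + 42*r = -6*r + s*(6*r + 1) - 1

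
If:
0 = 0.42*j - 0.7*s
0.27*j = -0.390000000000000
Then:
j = -1.44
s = -0.87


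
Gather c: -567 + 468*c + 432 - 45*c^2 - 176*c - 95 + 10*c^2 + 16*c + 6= -35*c^2 + 308*c - 224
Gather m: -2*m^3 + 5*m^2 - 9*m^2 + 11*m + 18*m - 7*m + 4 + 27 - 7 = -2*m^3 - 4*m^2 + 22*m + 24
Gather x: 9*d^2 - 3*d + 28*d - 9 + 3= 9*d^2 + 25*d - 6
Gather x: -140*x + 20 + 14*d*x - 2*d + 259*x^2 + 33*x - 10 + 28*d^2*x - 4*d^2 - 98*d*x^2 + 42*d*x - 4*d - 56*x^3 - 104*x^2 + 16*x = -4*d^2 - 6*d - 56*x^3 + x^2*(155 - 98*d) + x*(28*d^2 + 56*d - 91) + 10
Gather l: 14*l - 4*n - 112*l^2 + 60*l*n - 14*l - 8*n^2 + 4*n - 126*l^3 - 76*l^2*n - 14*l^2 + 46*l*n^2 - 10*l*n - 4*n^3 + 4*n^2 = -126*l^3 + l^2*(-76*n - 126) + l*(46*n^2 + 50*n) - 4*n^3 - 4*n^2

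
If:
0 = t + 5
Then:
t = -5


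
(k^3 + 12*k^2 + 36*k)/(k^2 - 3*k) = (k^2 + 12*k + 36)/(k - 3)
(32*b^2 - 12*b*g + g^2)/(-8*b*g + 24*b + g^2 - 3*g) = (-4*b + g)/(g - 3)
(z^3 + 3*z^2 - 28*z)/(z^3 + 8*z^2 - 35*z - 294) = z*(z - 4)/(z^2 + z - 42)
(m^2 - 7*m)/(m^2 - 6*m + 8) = m*(m - 7)/(m^2 - 6*m + 8)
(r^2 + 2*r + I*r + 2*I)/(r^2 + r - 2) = (r + I)/(r - 1)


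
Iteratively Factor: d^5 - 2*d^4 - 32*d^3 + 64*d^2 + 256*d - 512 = (d - 4)*(d^4 + 2*d^3 - 24*d^2 - 32*d + 128) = (d - 4)*(d + 4)*(d^3 - 2*d^2 - 16*d + 32) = (d - 4)*(d - 2)*(d + 4)*(d^2 - 16) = (d - 4)*(d - 2)*(d + 4)^2*(d - 4)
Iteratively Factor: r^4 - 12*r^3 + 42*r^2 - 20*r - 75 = (r + 1)*(r^3 - 13*r^2 + 55*r - 75) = (r - 5)*(r + 1)*(r^2 - 8*r + 15) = (r - 5)^2*(r + 1)*(r - 3)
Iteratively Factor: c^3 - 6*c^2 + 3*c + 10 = (c - 5)*(c^2 - c - 2) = (c - 5)*(c - 2)*(c + 1)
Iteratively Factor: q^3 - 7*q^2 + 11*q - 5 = (q - 1)*(q^2 - 6*q + 5) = (q - 5)*(q - 1)*(q - 1)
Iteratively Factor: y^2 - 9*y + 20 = (y - 4)*(y - 5)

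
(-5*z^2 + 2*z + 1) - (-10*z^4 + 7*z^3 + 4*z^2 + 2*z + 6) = 10*z^4 - 7*z^3 - 9*z^2 - 5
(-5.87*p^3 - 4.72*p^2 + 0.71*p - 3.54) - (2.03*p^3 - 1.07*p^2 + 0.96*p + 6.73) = -7.9*p^3 - 3.65*p^2 - 0.25*p - 10.27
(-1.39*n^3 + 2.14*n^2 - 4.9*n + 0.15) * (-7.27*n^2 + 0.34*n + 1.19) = 10.1053*n^5 - 16.0304*n^4 + 34.6965*n^3 - 0.2099*n^2 - 5.78*n + 0.1785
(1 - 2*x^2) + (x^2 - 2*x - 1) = -x^2 - 2*x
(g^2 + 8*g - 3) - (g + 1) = g^2 + 7*g - 4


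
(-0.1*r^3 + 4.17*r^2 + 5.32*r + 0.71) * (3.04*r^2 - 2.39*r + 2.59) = -0.304*r^5 + 12.9158*r^4 + 5.9475*r^3 + 0.243899999999998*r^2 + 12.0819*r + 1.8389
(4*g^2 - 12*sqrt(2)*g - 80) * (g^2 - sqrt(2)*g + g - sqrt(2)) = 4*g^4 - 16*sqrt(2)*g^3 + 4*g^3 - 56*g^2 - 16*sqrt(2)*g^2 - 56*g + 80*sqrt(2)*g + 80*sqrt(2)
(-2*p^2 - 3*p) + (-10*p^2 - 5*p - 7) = -12*p^2 - 8*p - 7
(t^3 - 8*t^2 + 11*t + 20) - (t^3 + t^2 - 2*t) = -9*t^2 + 13*t + 20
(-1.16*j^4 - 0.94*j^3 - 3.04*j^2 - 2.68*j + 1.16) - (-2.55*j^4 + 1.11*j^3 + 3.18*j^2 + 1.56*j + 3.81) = 1.39*j^4 - 2.05*j^3 - 6.22*j^2 - 4.24*j - 2.65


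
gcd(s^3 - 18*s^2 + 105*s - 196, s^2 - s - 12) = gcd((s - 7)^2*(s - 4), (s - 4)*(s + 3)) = s - 4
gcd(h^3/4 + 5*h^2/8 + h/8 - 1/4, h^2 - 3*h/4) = 1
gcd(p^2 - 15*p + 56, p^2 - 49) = p - 7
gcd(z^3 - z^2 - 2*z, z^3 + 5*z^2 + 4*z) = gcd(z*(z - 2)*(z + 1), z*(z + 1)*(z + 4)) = z^2 + z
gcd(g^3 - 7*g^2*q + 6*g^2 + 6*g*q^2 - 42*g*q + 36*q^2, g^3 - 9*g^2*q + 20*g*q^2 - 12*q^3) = g^2 - 7*g*q + 6*q^2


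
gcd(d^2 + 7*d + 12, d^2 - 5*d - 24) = d + 3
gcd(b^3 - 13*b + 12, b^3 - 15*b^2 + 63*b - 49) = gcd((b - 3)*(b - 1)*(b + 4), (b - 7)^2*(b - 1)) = b - 1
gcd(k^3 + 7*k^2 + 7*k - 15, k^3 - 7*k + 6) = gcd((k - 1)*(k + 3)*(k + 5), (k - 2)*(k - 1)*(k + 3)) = k^2 + 2*k - 3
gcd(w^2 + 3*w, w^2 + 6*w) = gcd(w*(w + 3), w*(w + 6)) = w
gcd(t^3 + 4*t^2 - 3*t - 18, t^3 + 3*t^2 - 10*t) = t - 2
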